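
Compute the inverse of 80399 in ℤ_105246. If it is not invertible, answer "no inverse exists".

Run Euclid on (105246, 80399):
105246 = 1·80399 + 24847
80399 = 3·24847 + 5858
24847 = 4·5858 + 1415
5858 = 4·1415 + 198
1415 = 7·198 + 29
198 = 6·29 + 24
29 = 1·24 + 5
24 = 4·5 + 4
5 = 1·4 + 1
4 = 4·1 + 0
The gcd is 1. Working backward:
1 = 5 − 4
1 = −24 + 5·5
1 = 5·29 − 6·24
1 = −6·198 + 41·29
1 = 41·1415 − 293·198
1 = −293·5858 + 1213·1415
1 = 1213·24847 − 5145·5858
1 = −5145·80399 + 16648·24847
1 = 16648·105246 − 21793·80399
So 80399·(-21793) ≡ 1 (mod 105246), and -21793 ≡ 83453 (mod 105246).

83453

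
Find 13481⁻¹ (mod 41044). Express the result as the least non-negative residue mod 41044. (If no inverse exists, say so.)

Apply the Euclidean algorithm to 41044 and 13481:
41044 = 3×13481 + 601
13481 = 22×601 + 259
601 = 2×259 + 83
259 = 3×83 + 10
83 = 8×10 + 3
10 = 3×3 + 1
3 = 3×1 + 0
The gcd is 1. Working backward:
1 = 10 − 3·3
1 = −3·83 + 25·10
1 = 25·259 − 78·83
1 = −78·601 + 181·259
1 = 181·13481 − 4060·601
1 = −4060·41044 + 12361·13481
So 13481·12361 ≡ 1 (mod 41044).

12361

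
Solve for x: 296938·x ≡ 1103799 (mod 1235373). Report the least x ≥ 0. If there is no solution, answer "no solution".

319458

First find gcd(296938, 1235373):
1235373 = 4·296938 + 47621
296938 = 6·47621 + 11212
47621 = 4·11212 + 2773
11212 = 4·2773 + 120
2773 = 23·120 + 13
120 = 9·13 + 3
13 = 4·3 + 1
3 = 3·1 + 0
gcd = 1, so a unique solution mod 1235373 exists.
Back-substitute for the Bézout coefficients:
1 = 13 − 4·3
1 = −4·120 + 37·13
1 = 37·2773 − 855·120
1 = −855·11212 + 3457·2773
1 = 3457·47621 − 14683·11212
1 = −14683·296938 + 91555·47621
1 = 91555·1235373 − 380903·296938
So 296938·(-380903) ≡ 1 (mod 1235373), giving 296938⁻¹ ≡ 854470.
x ≡ 296938⁻¹·1103799 ≡ 854470·1103799 ≡ 319458 (mod 1235373).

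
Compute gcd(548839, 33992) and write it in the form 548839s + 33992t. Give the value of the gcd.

1

Repeated division:
548839 = 16×33992 + 4967
33992 = 6×4967 + 4190
4967 = 1×4190 + 777
4190 = 5×777 + 305
777 = 2×305 + 167
305 = 1×167 + 138
167 = 1×138 + 29
138 = 4×29 + 22
29 = 1×22 + 7
22 = 3×7 + 1
7 = 7×1 + 0
gcd(548839, 33992) = 1.
Working backward:
1 = 22 − 3·7
1 = −3·29 + 4·22
1 = 4·138 − 19·29
1 = −19·167 + 23·138
1 = 23·305 − 42·167
1 = −42·777 + 107·305
1 = 107·4190 − 577·777
1 = −577·4967 + 684·4190
1 = 684·33992 − 4681·4967
1 = −4681·548839 + 75580·33992
So 1 = (-4681)·548839 + (75580)·33992.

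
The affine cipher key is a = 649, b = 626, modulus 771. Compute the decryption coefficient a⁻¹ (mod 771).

613

gcd(771, 649) by repeated division:
771 = 1×649 + 122
649 = 5×122 + 39
122 = 3×39 + 5
39 = 7×5 + 4
5 = 1×4 + 1
4 = 4×1 + 0
The gcd is 1. Working backward:
1 = 5 − 4
1 = −39 + 8·5
1 = 8·122 − 25·39
1 = −25·649 + 133·122
1 = 133·771 − 158·649
Hence 649⁻¹ ≡ -158 ≡ 613 (mod 771).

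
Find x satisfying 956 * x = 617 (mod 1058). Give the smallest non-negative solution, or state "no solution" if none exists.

no solution

gcd(956, 1058):
1058 = 1*956 + 102
956 = 9*102 + 38
102 = 2*38 + 26
38 = 1*26 + 12
26 = 2*12 + 2
12 = 6*2 + 0
gcd = 2, but 2 ∤ 617, so the congruence has no solution.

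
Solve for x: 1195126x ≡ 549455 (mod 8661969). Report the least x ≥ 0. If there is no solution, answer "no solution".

First find gcd(1195126, 8661969):
8661969 = 7*1195126 + 296087
1195126 = 4*296087 + 10778
296087 = 27*10778 + 5081
10778 = 2*5081 + 616
5081 = 8*616 + 153
616 = 4*153 + 4
153 = 38*4 + 1
4 = 4*1 + 0
gcd = 1, so a unique solution mod 8661969 exists.
Back-substitute for the Bézout coefficients:
1 = 153 − 38·4
1 = −38·616 + 153·153
1 = 153·5081 − 1262·616
1 = −1262·10778 + 2677·5081
1 = 2677·296087 − 73541·10778
1 = −73541·1195126 + 296841·296087
1 = 296841·8661969 − 2151428·1195126
So 1195126·(-2151428) ≡ 1 (mod 8661969), giving 1195126⁻¹ ≡ 6510541.
x ≡ 1195126⁻¹·549455 ≡ 6510541·549455 ≡ 3361628 (mod 8661969).

3361628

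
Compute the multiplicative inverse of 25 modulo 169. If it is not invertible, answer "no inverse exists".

Apply the Euclidean algorithm to 169 and 25:
169 = 6×25 + 19
25 = 1×19 + 6
19 = 3×6 + 1
6 = 6×1 + 0
Since gcd(25, 169) = 1, back-substitute to write 1 as a combination:
1 = 19 − 3·6
1 = −3·25 + 4·19
1 = 4·169 − 27·25
So 25·(-27) ≡ 1 (mod 169), and -27 ≡ 142 (mod 169).

142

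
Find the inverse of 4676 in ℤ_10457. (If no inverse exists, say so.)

Extended Euclidean algorithm:
10457 = 2·4676 + 1105
4676 = 4·1105 + 256
1105 = 4·256 + 81
256 = 3·81 + 13
81 = 6·13 + 3
13 = 4·3 + 1
3 = 3·1 + 0
The gcd is 1. Working backward:
1 = 13 − 4·3
1 = −4·81 + 25·13
1 = 25·256 − 79·81
1 = −79·1105 + 341·256
1 = 341·4676 − 1443·1105
1 = −1443·10457 + 3227·4676
So 4676·3227 ≡ 1 (mod 10457).

3227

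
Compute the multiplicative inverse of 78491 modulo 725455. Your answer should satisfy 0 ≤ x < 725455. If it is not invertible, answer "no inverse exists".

622216

Run Euclid on (725455, 78491):
725455 = 9*78491 + 19036
78491 = 4*19036 + 2347
19036 = 8*2347 + 260
2347 = 9*260 + 7
260 = 37*7 + 1
7 = 7*1 + 0
The gcd is 1. Working backward:
1 = 260 − 37·7
1 = −37·2347 + 334·260
1 = 334·19036 − 2709·2347
1 = −2709·78491 + 11170·19036
1 = 11170·725455 − 103239·78491
So 78491·(-103239) ≡ 1 (mod 725455), and -103239 ≡ 622216 (mod 725455).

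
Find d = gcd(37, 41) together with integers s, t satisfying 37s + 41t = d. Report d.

Apply Euclid's algorithm to 41 and 37:
41 = 1*37 + 4
37 = 9*4 + 1
4 = 4*1 + 0
gcd(37, 41) = 1.
Working backward:
1 = 37 − 9·4
1 = −9·41 + 10·37
So 1 = (-9)·41 + (10)·37.

1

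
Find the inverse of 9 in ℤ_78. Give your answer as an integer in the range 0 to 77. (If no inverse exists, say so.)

no inverse exists

Euclidean algorithm on 78, 9:
78 = 8×9 + 6
9 = 1×6 + 3
6 = 2×3 + 0
The gcd is 3, not 1, hence no inverse exists.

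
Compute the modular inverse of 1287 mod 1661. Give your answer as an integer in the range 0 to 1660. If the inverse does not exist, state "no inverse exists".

Compute gcd(1287, 1661):
1661 = 1·1287 + 374
1287 = 3·374 + 165
374 = 2·165 + 44
165 = 3·44 + 33
44 = 1·33 + 11
33 = 3·11 + 0
gcd(1287, 1661) = 11 ≠ 1, so 1287 has no multiplicative inverse modulo 1661.

no inverse exists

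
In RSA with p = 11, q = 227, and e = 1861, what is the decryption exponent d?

1501

φ(n) = (p−1)(q−1) = 10·226 = 2260.
Need d with 1861·d ≡ 1 (mod 2260). Apply the extended Euclidean algorithm:
2260 = 1*1861 + 399
1861 = 4*399 + 265
399 = 1*265 + 134
265 = 1*134 + 131
134 = 1*131 + 3
131 = 43*3 + 2
3 = 1*2 + 1
2 = 2*1 + 0
Back-substitute:
1 = 3 − 2
1 = −131 + 44·3
1 = 44·134 − 45·131
1 = −45·265 + 89·134
1 = 89·399 − 134·265
1 = −134·1861 + 625·399
1 = 625·2260 − 759·1861
So 1861·(-759) ≡ 1 (mod 2260), hence d ≡ -759 ≡ 1501 (mod 2260).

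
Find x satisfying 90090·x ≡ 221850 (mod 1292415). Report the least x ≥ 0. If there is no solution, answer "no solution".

First find gcd(90090, 1292415):
1292415 = 14·90090 + 31155
90090 = 2·31155 + 27780
31155 = 1·27780 + 3375
27780 = 8·3375 + 780
3375 = 4·780 + 255
780 = 3·255 + 15
255 = 17·15 + 0
gcd = 15 and 15 | 221850, so solutions exist. Divide through by 15: 6006x ≡ 14790 (mod 86161).
Now find 6006⁻¹ mod 86161:
86161 = 14*6006 + 2077
6006 = 2*2077 + 1852
2077 = 1*1852 + 225
1852 = 8*225 + 52
225 = 4*52 + 17
52 = 3*17 + 1
17 = 17*1 + 0
Back-substitute:
1 = 52 − 3·17
1 = −3·225 + 13·52
1 = 13·1852 − 107·225
1 = −107·2077 + 120·1852
1 = 120·6006 − 347·2077
1 = −347·86161 + 4978·6006
So 6006⁻¹ ≡ 4978 (mod 86161).
Then x ≡ 4978·14790 ≡ 43126 (mod 86161); the smallest non-negative solution is x = 43126.

43126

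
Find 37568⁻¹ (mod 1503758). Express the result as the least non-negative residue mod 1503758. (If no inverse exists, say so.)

no inverse exists

Compute gcd(37568, 1503758):
1503758 = 40*37568 + 1038
37568 = 36*1038 + 200
1038 = 5*200 + 38
200 = 5*38 + 10
38 = 3*10 + 8
10 = 1*8 + 2
8 = 4*2 + 0
The gcd is 2, not 1, hence no inverse exists.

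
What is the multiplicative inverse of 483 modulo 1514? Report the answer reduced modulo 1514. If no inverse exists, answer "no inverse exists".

163

Extended Euclidean algorithm:
1514 = 3·483 + 65
483 = 7·65 + 28
65 = 2·28 + 9
28 = 3·9 + 1
9 = 9·1 + 0
The gcd is 1. Working backward:
1 = 28 − 3·9
1 = −3·65 + 7·28
1 = 7·483 − 52·65
1 = −52·1514 + 163·483
So 483·163 ≡ 1 (mod 1514).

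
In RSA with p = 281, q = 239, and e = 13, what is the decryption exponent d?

φ(n) = (p−1)(q−1) = 280·238 = 66640.
Need d with 13·d ≡ 1 (mod 66640). Apply the extended Euclidean algorithm:
66640 = 5126×13 + 2
13 = 6×2 + 1
2 = 2×1 + 0
Back-substitute:
1 = 13 − 6·2
1 = −6·66640 + 30757·13
So 13·30757 ≡ 1 (mod 66640), hence d = 30757.

30757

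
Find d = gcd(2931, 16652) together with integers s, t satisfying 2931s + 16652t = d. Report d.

Euclidean algorithm:
16652 = 5·2931 + 1997
2931 = 1·1997 + 934
1997 = 2·934 + 129
934 = 7·129 + 31
129 = 4·31 + 5
31 = 6·5 + 1
5 = 5·1 + 0
gcd(2931, 16652) = 1.
Express as a combination:
1 = 31 − 6·5
1 = −6·129 + 25·31
1 = 25·934 − 181·129
1 = −181·1997 + 387·934
1 = 387·2931 − 568·1997
1 = −568·16652 + 3227·2931
So 1 = (-568)·16652 + (3227)·2931.

1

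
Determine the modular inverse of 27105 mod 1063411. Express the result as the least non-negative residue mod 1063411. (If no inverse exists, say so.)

Extended Euclidean algorithm:
1063411 = 39·27105 + 6316
27105 = 4·6316 + 1841
6316 = 3·1841 + 793
1841 = 2·793 + 255
793 = 3·255 + 28
255 = 9·28 + 3
28 = 9·3 + 1
3 = 3·1 + 0
The gcd is 1. Working backward:
1 = 28 − 9·3
1 = −9·255 + 82·28
1 = 82·793 − 255·255
1 = −255·1841 + 592·793
1 = 592·6316 − 2031·1841
1 = −2031·27105 + 8716·6316
1 = 8716·1063411 − 341955·27105
So 27105·(-341955) ≡ 1 (mod 1063411), and -341955 ≡ 721456 (mod 1063411).

721456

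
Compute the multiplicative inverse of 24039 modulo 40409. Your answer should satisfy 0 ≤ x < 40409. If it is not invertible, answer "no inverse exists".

gcd(40409, 24039) by repeated division:
40409 = 1×24039 + 16370
24039 = 1×16370 + 7669
16370 = 2×7669 + 1032
7669 = 7×1032 + 445
1032 = 2×445 + 142
445 = 3×142 + 19
142 = 7×19 + 9
19 = 2×9 + 1
9 = 9×1 + 0
Since gcd(24039, 40409) = 1, back-substitute to write 1 as a combination:
1 = 19 − 2·9
1 = −2·142 + 15·19
1 = 15·445 − 47·142
1 = −47·1032 + 109·445
1 = 109·7669 − 810·1032
1 = −810·16370 + 1729·7669
1 = 1729·24039 − 2539·16370
1 = −2539·40409 + 4268·24039
So 24039·4268 ≡ 1 (mod 40409).

4268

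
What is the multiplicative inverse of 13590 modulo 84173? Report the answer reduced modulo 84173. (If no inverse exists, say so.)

25351

Extended Euclidean algorithm:
84173 = 6×13590 + 2633
13590 = 5×2633 + 425
2633 = 6×425 + 83
425 = 5×83 + 10
83 = 8×10 + 3
10 = 3×3 + 1
3 = 3×1 + 0
gcd = 1, so the inverse exists. Back-substitute:
1 = 10 − 3·3
1 = −3·83 + 25·10
1 = 25·425 − 128·83
1 = −128·2633 + 793·425
1 = 793·13590 − 4093·2633
1 = −4093·84173 + 25351·13590
So 13590·25351 ≡ 1 (mod 84173).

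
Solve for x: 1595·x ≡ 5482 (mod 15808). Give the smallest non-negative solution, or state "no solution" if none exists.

First find gcd(1595, 15808):
15808 = 9×1595 + 1453
1595 = 1×1453 + 142
1453 = 10×142 + 33
142 = 4×33 + 10
33 = 3×10 + 3
10 = 3×3 + 1
3 = 3×1 + 0
gcd = 1, so a unique solution mod 15808 exists.
Back-substitute for the Bézout coefficients:
1 = 10 − 3·3
1 = −3·33 + 10·10
1 = 10·142 − 43·33
1 = −43·1453 + 440·142
1 = 440·1595 − 483·1453
1 = −483·15808 + 4787·1595
So 1595·(4787) ≡ 1 (mod 15808), giving 1595⁻¹ ≡ 4787.
x ≡ 1595⁻¹·5482 ≡ 4787·5482 ≡ 1054 (mod 15808).

1054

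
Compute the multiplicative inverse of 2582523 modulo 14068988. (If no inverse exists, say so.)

389303

Run Euclid on (14068988, 2582523):
14068988 = 5*2582523 + 1156373
2582523 = 2*1156373 + 269777
1156373 = 4*269777 + 77265
269777 = 3*77265 + 37982
77265 = 2*37982 + 1301
37982 = 29*1301 + 253
1301 = 5*253 + 36
253 = 7*36 + 1
36 = 36*1 + 0
Since gcd(2582523, 14068988) = 1, back-substitute to write 1 as a combination:
1 = 253 − 7·36
1 = −7·1301 + 36·253
1 = 36·37982 − 1051·1301
1 = −1051·77265 + 2138·37982
1 = 2138·269777 − 7465·77265
1 = −7465·1156373 + 31998·269777
1 = 31998·2582523 − 71461·1156373
1 = −71461·14068988 + 389303·2582523
So 2582523·389303 ≡ 1 (mod 14068988).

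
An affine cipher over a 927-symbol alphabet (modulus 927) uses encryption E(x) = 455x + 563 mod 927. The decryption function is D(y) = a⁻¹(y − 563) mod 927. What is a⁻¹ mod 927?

Run Euclid on (927, 455):
927 = 2×455 + 17
455 = 26×17 + 13
17 = 1×13 + 4
13 = 3×4 + 1
4 = 4×1 + 0
The gcd is 1. Working backward:
1 = 13 − 3·4
1 = −3·17 + 4·13
1 = 4·455 − 107·17
1 = −107·927 + 218·455
So 455·218 ≡ 1 (mod 927).

218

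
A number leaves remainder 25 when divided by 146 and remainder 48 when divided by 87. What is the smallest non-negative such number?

Write x = 25 + 146·k. Then 146·k ≡ 48 − 25 ≡ 23 (mod 87).
Need 146⁻¹ mod 87. Extended Euclid on (87, 59):
87 = 1*59 + 28
59 = 2*28 + 3
28 = 9*3 + 1
3 = 3*1 + 0
Back-substitute:
1 = 28 − 9·3
1 = −9·59 + 19·28
1 = 19·87 − 28·59
146⁻¹ ≡ 59 (mod 87), so k ≡ 59·23 ≡ 52 (mod 87).
x = 25 + 146·52 = 7617.

7617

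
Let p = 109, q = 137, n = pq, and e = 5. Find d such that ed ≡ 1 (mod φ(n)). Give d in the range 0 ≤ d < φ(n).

8813

φ(n) = (p−1)(q−1) = 108·136 = 14688.
Need d with 5·d ≡ 1 (mod 14688). Apply the extended Euclidean algorithm:
14688 = 2937×5 + 3
5 = 1×3 + 2
3 = 1×2 + 1
2 = 2×1 + 0
Back-substitute:
1 = 3 − 2
1 = −5 + 2·3
1 = 2·14688 − 5875·5
So 5·(-5875) ≡ 1 (mod 14688), hence d ≡ -5875 ≡ 8813 (mod 14688).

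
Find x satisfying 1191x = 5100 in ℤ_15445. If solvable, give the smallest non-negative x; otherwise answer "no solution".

7435

First find gcd(1191, 15445):
15445 = 12·1191 + 1153
1191 = 1·1153 + 38
1153 = 30·38 + 13
38 = 2·13 + 12
13 = 1·12 + 1
12 = 12·1 + 0
gcd = 1, so a unique solution mod 15445 exists.
Back-substitute for the Bézout coefficients:
1 = 13 − 12
1 = −38 + 3·13
1 = 3·1153 − 91·38
1 = −91·1191 + 94·1153
1 = 94·15445 − 1219·1191
So 1191·(-1219) ≡ 1 (mod 15445), giving 1191⁻¹ ≡ 14226.
x ≡ 1191⁻¹·5100 ≡ 14226·5100 ≡ 7435 (mod 15445).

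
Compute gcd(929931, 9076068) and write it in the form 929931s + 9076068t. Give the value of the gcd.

3

Apply Euclid's algorithm to 9076068 and 929931:
9076068 = 9·929931 + 706689
929931 = 1·706689 + 223242
706689 = 3·223242 + 36963
223242 = 6·36963 + 1464
36963 = 25·1464 + 363
1464 = 4·363 + 12
363 = 30·12 + 3
12 = 4·3 + 0
gcd(929931, 9076068) = 3.
Express as a combination:
3 = 363 − 30·12
3 = −30·1464 + 121·363
3 = 121·36963 − 3055·1464
3 = −3055·223242 + 18451·36963
3 = 18451·706689 − 58408·223242
3 = −58408·929931 + 76859·706689
3 = 76859·9076068 − 750139·929931
So 3 = (76859)·9076068 + (-750139)·929931.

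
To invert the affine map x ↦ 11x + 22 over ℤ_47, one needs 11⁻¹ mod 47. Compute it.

30

Extended Euclidean algorithm:
47 = 4·11 + 3
11 = 3·3 + 2
3 = 1·2 + 1
2 = 2·1 + 0
The gcd is 1. Working backward:
1 = 3 − 2
1 = −11 + 4·3
1 = 4·47 − 17·11
So 11·(-17) ≡ 1 (mod 47), and -17 ≡ 30 (mod 47).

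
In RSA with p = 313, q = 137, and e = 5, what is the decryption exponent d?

φ(n) = (p−1)(q−1) = 312·136 = 42432.
Need d with 5·d ≡ 1 (mod 42432). Apply the extended Euclidean algorithm:
42432 = 8486·5 + 2
5 = 2·2 + 1
2 = 2·1 + 0
Back-substitute:
1 = 5 − 2·2
1 = −2·42432 + 16973·5
So 5·16973 ≡ 1 (mod 42432), hence d = 16973.

16973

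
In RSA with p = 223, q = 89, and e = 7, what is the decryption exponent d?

2791

φ(n) = (p−1)(q−1) = 222·88 = 19536.
Need d with 7·d ≡ 1 (mod 19536). Apply the extended Euclidean algorithm:
19536 = 2790·7 + 6
7 = 1·6 + 1
6 = 6·1 + 0
Back-substitute:
1 = 7 − 6
1 = −19536 + 2791·7
So 7·2791 ≡ 1 (mod 19536), hence d = 2791.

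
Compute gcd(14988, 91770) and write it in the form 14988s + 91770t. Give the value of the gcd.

Repeated division:
91770 = 6·14988 + 1842
14988 = 8·1842 + 252
1842 = 7·252 + 78
252 = 3·78 + 18
78 = 4·18 + 6
18 = 3·6 + 0
gcd(14988, 91770) = 6.
Back-substituting:
6 = 78 − 4·18
6 = −4·252 + 13·78
6 = 13·1842 − 95·252
6 = −95·14988 + 773·1842
6 = 773·91770 − 4733·14988
So 6 = (773)·91770 + (-4733)·14988.

6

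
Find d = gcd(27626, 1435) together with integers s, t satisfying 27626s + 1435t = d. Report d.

1

Repeated division:
27626 = 19·1435 + 361
1435 = 3·361 + 352
361 = 1·352 + 9
352 = 39·9 + 1
9 = 9·1 + 0
gcd(27626, 1435) = 1.
Working backward:
1 = 352 − 39·9
1 = −39·361 + 40·352
1 = 40·1435 − 159·361
1 = −159·27626 + 3061·1435
So 1 = (-159)·27626 + (3061)·1435.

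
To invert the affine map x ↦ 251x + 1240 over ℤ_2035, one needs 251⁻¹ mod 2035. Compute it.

1281

Extended Euclidean algorithm:
2035 = 8*251 + 27
251 = 9*27 + 8
27 = 3*8 + 3
8 = 2*3 + 2
3 = 1*2 + 1
2 = 2*1 + 0
The gcd is 1. Working backward:
1 = 3 − 2
1 = −8 + 3·3
1 = 3·27 − 10·8
1 = −10·251 + 93·27
1 = 93·2035 − 754·251
So 251·(-754) ≡ 1 (mod 2035), and -754 ≡ 1281 (mod 2035).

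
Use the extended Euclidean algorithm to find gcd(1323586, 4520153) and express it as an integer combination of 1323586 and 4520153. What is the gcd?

11

Repeated division:
4520153 = 3×1323586 + 549395
1323586 = 2×549395 + 224796
549395 = 2×224796 + 99803
224796 = 2×99803 + 25190
99803 = 3×25190 + 24233
25190 = 1×24233 + 957
24233 = 25×957 + 308
957 = 3×308 + 33
308 = 9×33 + 11
33 = 3×11 + 0
gcd(1323586, 4520153) = 11.
Working backward:
11 = 308 − 9·33
11 = −9·957 + 28·308
11 = 28·24233 − 709·957
11 = −709·25190 + 737·24233
11 = 737·99803 − 2920·25190
11 = −2920·224796 + 6577·99803
11 = 6577·549395 − 16074·224796
11 = −16074·1323586 + 38725·549395
11 = 38725·4520153 − 132249·1323586
So 11 = (38725)·4520153 + (-132249)·1323586.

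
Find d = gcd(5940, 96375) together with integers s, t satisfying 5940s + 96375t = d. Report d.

15

Repeated division:
96375 = 16×5940 + 1335
5940 = 4×1335 + 600
1335 = 2×600 + 135
600 = 4×135 + 60
135 = 2×60 + 15
60 = 4×15 + 0
gcd(5940, 96375) = 15.
Working backward:
15 = 135 − 2·60
15 = −2·600 + 9·135
15 = 9·1335 − 20·600
15 = −20·5940 + 89·1335
15 = 89·96375 − 1444·5940
So 15 = (89)·96375 + (-1444)·5940.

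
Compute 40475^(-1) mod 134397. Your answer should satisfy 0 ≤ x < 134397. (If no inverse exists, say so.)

Extended Euclidean algorithm:
134397 = 3·40475 + 12972
40475 = 3·12972 + 1559
12972 = 8·1559 + 500
1559 = 3·500 + 59
500 = 8·59 + 28
59 = 2·28 + 3
28 = 9·3 + 1
3 = 3·1 + 0
Since gcd(40475, 134397) = 1, back-substitute to write 1 as a combination:
1 = 28 − 9·3
1 = −9·59 + 19·28
1 = 19·500 − 161·59
1 = −161·1559 + 502·500
1 = 502·12972 − 4177·1559
1 = −4177·40475 + 13033·12972
1 = 13033·134397 − 43276·40475
Thus 40475·(-43276) ≡ 1 (mod 134397); reducing, -43276 mod 134397 = 91121.

91121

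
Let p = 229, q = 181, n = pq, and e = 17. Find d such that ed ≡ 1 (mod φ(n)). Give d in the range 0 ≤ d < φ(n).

φ(n) = (p−1)(q−1) = 228·180 = 41040.
Need d with 17·d ≡ 1 (mod 41040). Apply the extended Euclidean algorithm:
41040 = 2414·17 + 2
17 = 8·2 + 1
2 = 2·1 + 0
Back-substitute:
1 = 17 − 8·2
1 = −8·41040 + 19313·17
So 17·19313 ≡ 1 (mod 41040), hence d = 19313.

19313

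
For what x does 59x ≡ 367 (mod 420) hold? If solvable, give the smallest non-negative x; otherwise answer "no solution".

113

First find gcd(59, 420):
420 = 7×59 + 7
59 = 8×7 + 3
7 = 2×3 + 1
3 = 3×1 + 0
gcd = 1, so a unique solution mod 420 exists.
Back-substitute for the Bézout coefficients:
1 = 7 − 2·3
1 = −2·59 + 17·7
1 = 17·420 − 121·59
So 59·(-121) ≡ 1 (mod 420), giving 59⁻¹ ≡ 299.
x ≡ 59⁻¹·367 ≡ 299·367 ≡ 113 (mod 420).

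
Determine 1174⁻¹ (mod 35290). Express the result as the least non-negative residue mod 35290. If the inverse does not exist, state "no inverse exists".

Euclidean algorithm on 35290, 1174:
35290 = 30*1174 + 70
1174 = 16*70 + 54
70 = 1*54 + 16
54 = 3*16 + 6
16 = 2*6 + 4
6 = 1*4 + 2
4 = 2*2 + 0
Since gcd = 2 > 1, 1174 is not a unit mod 35290.

no inverse exists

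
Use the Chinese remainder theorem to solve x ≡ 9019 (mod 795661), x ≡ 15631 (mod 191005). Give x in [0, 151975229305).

Write x = 9019 + 795661·k. Then 795661·k ≡ 15631 − 9019 ≡ 6612 (mod 191005).
Need 795661⁻¹ mod 191005. Extended Euclid on (191005, 31641):
191005 = 6*31641 + 1159
31641 = 27*1159 + 348
1159 = 3*348 + 115
348 = 3*115 + 3
115 = 38*3 + 1
3 = 3*1 + 0
Back-substitute:
1 = 115 − 38·3
1 = −38·348 + 115·115
1 = 115·1159 − 383·348
1 = −383·31641 + 10456·1159
1 = 10456·191005 − 63119·31641
795661⁻¹ ≡ 127886 (mod 191005), so k ≡ 127886·6612 ≡ 3097 (mod 191005).
x = 9019 + 795661·3097 = 2464171136.

2464171136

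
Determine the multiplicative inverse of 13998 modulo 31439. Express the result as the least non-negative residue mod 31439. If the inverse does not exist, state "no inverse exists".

11268

Apply the Euclidean algorithm to 31439 and 13998:
31439 = 2×13998 + 3443
13998 = 4×3443 + 226
3443 = 15×226 + 53
226 = 4×53 + 14
53 = 3×14 + 11
14 = 1×11 + 3
11 = 3×3 + 2
3 = 1×2 + 1
2 = 2×1 + 0
gcd = 1, so the inverse exists. Back-substitute:
1 = 3 − 2
1 = −11 + 4·3
1 = 4·14 − 5·11
1 = −5·53 + 19·14
1 = 19·226 − 81·53
1 = −81·3443 + 1234·226
1 = 1234·13998 − 5017·3443
1 = −5017·31439 + 11268·13998
So 13998·11268 ≡ 1 (mod 31439).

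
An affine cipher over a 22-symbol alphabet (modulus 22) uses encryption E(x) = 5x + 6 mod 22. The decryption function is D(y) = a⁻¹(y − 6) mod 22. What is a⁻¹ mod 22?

9

Extended Euclidean algorithm:
22 = 4×5 + 2
5 = 2×2 + 1
2 = 2×1 + 0
Since gcd(5, 22) = 1, back-substitute to write 1 as a combination:
1 = 5 − 2·2
1 = −2·22 + 9·5
So 5·9 ≡ 1 (mod 22).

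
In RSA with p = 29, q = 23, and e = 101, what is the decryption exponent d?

φ(n) = (p−1)(q−1) = 28·22 = 616.
Need d with 101·d ≡ 1 (mod 616). Apply the extended Euclidean algorithm:
616 = 6*101 + 10
101 = 10*10 + 1
10 = 10*1 + 0
Back-substitute:
1 = 101 − 10·10
1 = −10·616 + 61·101
So 101·61 ≡ 1 (mod 616), hence d = 61.

61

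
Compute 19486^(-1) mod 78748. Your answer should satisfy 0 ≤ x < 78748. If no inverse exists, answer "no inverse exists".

no inverse exists

Compute gcd(19486, 78748):
78748 = 4*19486 + 804
19486 = 24*804 + 190
804 = 4*190 + 44
190 = 4*44 + 14
44 = 3*14 + 2
14 = 7*2 + 0
gcd(19486, 78748) = 2 ≠ 1, so 19486 has no multiplicative inverse modulo 78748.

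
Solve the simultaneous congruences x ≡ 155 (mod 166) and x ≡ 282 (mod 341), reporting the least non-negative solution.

Write x = 155 + 166·k. Then 166·k ≡ 282 − 155 ≡ 127 (mod 341).
Need 166⁻¹ mod 341. Extended Euclid on (341, 166):
341 = 2·166 + 9
166 = 18·9 + 4
9 = 2·4 + 1
4 = 4·1 + 0
Back-substitute:
1 = 9 − 2·4
1 = −2·166 + 37·9
1 = 37·341 − 76·166
166⁻¹ ≡ 265 (mod 341), so k ≡ 265·127 ≡ 237 (mod 341).
x = 155 + 166·237 = 39497.

39497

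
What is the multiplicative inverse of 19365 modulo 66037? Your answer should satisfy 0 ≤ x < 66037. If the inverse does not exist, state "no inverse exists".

gcd(66037, 19365) by repeated division:
66037 = 3*19365 + 7942
19365 = 2*7942 + 3481
7942 = 2*3481 + 980
3481 = 3*980 + 541
980 = 1*541 + 439
541 = 1*439 + 102
439 = 4*102 + 31
102 = 3*31 + 9
31 = 3*9 + 4
9 = 2*4 + 1
4 = 4*1 + 0
gcd = 1, so the inverse exists. Back-substitute:
1 = 9 − 2·4
1 = −2·31 + 7·9
1 = 7·102 − 23·31
1 = −23·439 + 99·102
1 = 99·541 − 122·439
1 = −122·980 + 221·541
1 = 221·3481 − 785·980
1 = −785·7942 + 1791·3481
1 = 1791·19365 − 4367·7942
1 = −4367·66037 + 14892·19365
So 19365·14892 ≡ 1 (mod 66037).

14892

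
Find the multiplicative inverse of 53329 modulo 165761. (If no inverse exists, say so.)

37579

Run Euclid on (165761, 53329):
165761 = 3·53329 + 5774
53329 = 9·5774 + 1363
5774 = 4·1363 + 322
1363 = 4·322 + 75
322 = 4·75 + 22
75 = 3·22 + 9
22 = 2·9 + 4
9 = 2·4 + 1
4 = 4·1 + 0
gcd = 1, so the inverse exists. Back-substitute:
1 = 9 − 2·4
1 = −2·22 + 5·9
1 = 5·75 − 17·22
1 = −17·322 + 73·75
1 = 73·1363 − 309·322
1 = −309·5774 + 1309·1363
1 = 1309·53329 − 12090·5774
1 = −12090·165761 + 37579·53329
So 53329·37579 ≡ 1 (mod 165761).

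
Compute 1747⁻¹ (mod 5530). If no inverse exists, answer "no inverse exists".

1703

Apply the Euclidean algorithm to 5530 and 1747:
5530 = 3×1747 + 289
1747 = 6×289 + 13
289 = 22×13 + 3
13 = 4×3 + 1
3 = 3×1 + 0
The gcd is 1. Working backward:
1 = 13 − 4·3
1 = −4·289 + 89·13
1 = 89·1747 − 538·289
1 = −538·5530 + 1703·1747
So 1747·1703 ≡ 1 (mod 5530).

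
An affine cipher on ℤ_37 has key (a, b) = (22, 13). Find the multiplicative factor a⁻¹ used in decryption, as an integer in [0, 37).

Run Euclid on (37, 22):
37 = 1·22 + 15
22 = 1·15 + 7
15 = 2·7 + 1
7 = 7·1 + 0
Since gcd(22, 37) = 1, back-substitute to write 1 as a combination:
1 = 15 − 2·7
1 = −2·22 + 3·15
1 = 3·37 − 5·22
Thus 22·(-5) ≡ 1 (mod 37); reducing, -5 mod 37 = 32.

32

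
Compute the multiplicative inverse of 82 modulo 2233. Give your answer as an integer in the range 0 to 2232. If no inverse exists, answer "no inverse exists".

gcd(2233, 82) by repeated division:
2233 = 27*82 + 19
82 = 4*19 + 6
19 = 3*6 + 1
6 = 6*1 + 0
The gcd is 1. Working backward:
1 = 19 − 3·6
1 = −3·82 + 13·19
1 = 13·2233 − 354·82
So 82·(-354) ≡ 1 (mod 2233), and -354 ≡ 1879 (mod 2233).

1879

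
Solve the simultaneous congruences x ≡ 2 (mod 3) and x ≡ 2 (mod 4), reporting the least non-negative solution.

2

Write x = 2 + 3·k. Then 3·k ≡ 2 − 2 ≡ 0 (mod 4).
Need 3⁻¹ mod 4. Extended Euclid on (4, 3):
4 = 1·3 + 1
3 = 3·1 + 0
Back-substitute:
1 = 4 − 3
3⁻¹ ≡ 3 (mod 4), so k ≡ 3·0 ≡ 0 (mod 4).
x = 2 + 3·0 = 2.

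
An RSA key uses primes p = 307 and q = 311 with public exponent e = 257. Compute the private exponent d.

7013

φ(n) = (p−1)(q−1) = 306·310 = 94860.
Need d with 257·d ≡ 1 (mod 94860). Apply the extended Euclidean algorithm:
94860 = 369·257 + 27
257 = 9·27 + 14
27 = 1·14 + 13
14 = 1·13 + 1
13 = 13·1 + 0
Back-substitute:
1 = 14 − 13
1 = −27 + 2·14
1 = 2·257 − 19·27
1 = −19·94860 + 7013·257
So 257·7013 ≡ 1 (mod 94860), hence d = 7013.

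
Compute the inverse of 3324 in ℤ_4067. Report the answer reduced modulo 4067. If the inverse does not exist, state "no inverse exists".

104

Run Euclid on (4067, 3324):
4067 = 1*3324 + 743
3324 = 4*743 + 352
743 = 2*352 + 39
352 = 9*39 + 1
39 = 39*1 + 0
The gcd is 1. Working backward:
1 = 352 − 9·39
1 = −9·743 + 19·352
1 = 19·3324 − 85·743
1 = −85·4067 + 104·3324
So 3324·104 ≡ 1 (mod 4067).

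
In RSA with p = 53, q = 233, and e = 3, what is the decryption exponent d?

φ(n) = (p−1)(q−1) = 52·232 = 12064.
Need d with 3·d ≡ 1 (mod 12064). Apply the extended Euclidean algorithm:
12064 = 4021×3 + 1
3 = 3×1 + 0
Back-substitute:
1 = 12064 − 4021·3
So 3·(-4021) ≡ 1 (mod 12064), hence d ≡ -4021 ≡ 8043 (mod 12064).

8043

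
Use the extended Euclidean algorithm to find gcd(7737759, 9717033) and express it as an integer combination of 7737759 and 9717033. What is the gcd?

3

Apply Euclid's algorithm to 9717033 and 7737759:
9717033 = 1*7737759 + 1979274
7737759 = 3*1979274 + 1799937
1979274 = 1*1799937 + 179337
1799937 = 10*179337 + 6567
179337 = 27*6567 + 2028
6567 = 3*2028 + 483
2028 = 4*483 + 96
483 = 5*96 + 3
96 = 32*3 + 0
gcd(7737759, 9717033) = 3.
Back-substituting:
3 = 483 − 5·96
3 = −5·2028 + 21·483
3 = 21·6567 − 68·2028
3 = −68·179337 + 1857·6567
3 = 1857·1799937 − 18638·179337
3 = −18638·1979274 + 20495·1799937
3 = 20495·7737759 − 80123·1979274
3 = −80123·9717033 + 100618·7737759
So 3 = (-80123)·9717033 + (100618)·7737759.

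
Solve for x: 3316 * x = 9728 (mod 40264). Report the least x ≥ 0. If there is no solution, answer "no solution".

1800

First find gcd(3316, 40264):
40264 = 12·3316 + 472
3316 = 7·472 + 12
472 = 39·12 + 4
12 = 3·4 + 0
gcd = 4 and 4 | 9728, so solutions exist. Divide through by 4: 829x ≡ 2432 (mod 10066).
Now find 829⁻¹ mod 10066:
10066 = 12*829 + 118
829 = 7*118 + 3
118 = 39*3 + 1
3 = 3*1 + 0
Back-substitute:
1 = 118 − 39·3
1 = −39·829 + 274·118
1 = 274·10066 − 3327·829
So 829·(-3327) ≡ 1 (mod 10066), i.e. 829⁻¹ ≡ 6739.
Then x ≡ 6739·2432 ≡ 1800 (mod 10066); the smallest non-negative solution is x = 1800.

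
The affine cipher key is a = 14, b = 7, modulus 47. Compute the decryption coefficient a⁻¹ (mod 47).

37

Extended Euclidean algorithm:
47 = 3*14 + 5
14 = 2*5 + 4
5 = 1*4 + 1
4 = 4*1 + 0
gcd = 1, so the inverse exists. Back-substitute:
1 = 5 − 4
1 = −14 + 3·5
1 = 3·47 − 10·14
Hence 14⁻¹ ≡ -10 ≡ 37 (mod 47).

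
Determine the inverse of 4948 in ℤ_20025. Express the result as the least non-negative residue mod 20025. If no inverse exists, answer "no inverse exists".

gcd(20025, 4948) by repeated division:
20025 = 4×4948 + 233
4948 = 21×233 + 55
233 = 4×55 + 13
55 = 4×13 + 3
13 = 4×3 + 1
3 = 3×1 + 0
Since gcd(4948, 20025) = 1, back-substitute to write 1 as a combination:
1 = 13 − 4·3
1 = −4·55 + 17·13
1 = 17·233 − 72·55
1 = −72·4948 + 1529·233
1 = 1529·20025 − 6188·4948
So 4948·(-6188) ≡ 1 (mod 20025), and -6188 ≡ 13837 (mod 20025).

13837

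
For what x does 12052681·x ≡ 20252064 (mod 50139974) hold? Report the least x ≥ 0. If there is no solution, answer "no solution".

3356328

First find gcd(12052681, 50139974):
50139974 = 4×12052681 + 1929250
12052681 = 6×1929250 + 477181
1929250 = 4×477181 + 20526
477181 = 23×20526 + 5083
20526 = 4×5083 + 194
5083 = 26×194 + 39
194 = 4×39 + 38
39 = 1×38 + 1
38 = 38×1 + 0
gcd = 1, so a unique solution mod 50139974 exists.
Back-substitute for the Bézout coefficients:
1 = 39 − 38
1 = −194 + 5·39
1 = 5·5083 − 131·194
1 = −131·20526 + 529·5083
1 = 529·477181 − 12298·20526
1 = −12298·1929250 + 49721·477181
1 = 49721·12052681 − 310624·1929250
1 = −310624·50139974 + 1292217·12052681
So 12052681·(1292217) ≡ 1 (mod 50139974), giving 12052681⁻¹ ≡ 1292217.
x ≡ 12052681⁻¹·20252064 ≡ 1292217·20252064 ≡ 3356328 (mod 50139974).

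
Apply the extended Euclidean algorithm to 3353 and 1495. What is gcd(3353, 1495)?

1

Apply Euclid's algorithm to 3353 and 1495:
3353 = 2*1495 + 363
1495 = 4*363 + 43
363 = 8*43 + 19
43 = 2*19 + 5
19 = 3*5 + 4
5 = 1*4 + 1
4 = 4*1 + 0
gcd(3353, 1495) = 1.
Express as a combination:
1 = 5 − 4
1 = −19 + 4·5
1 = 4·43 − 9·19
1 = −9·363 + 76·43
1 = 76·1495 − 313·363
1 = −313·3353 + 702·1495
So 1 = (-313)·3353 + (702)·1495.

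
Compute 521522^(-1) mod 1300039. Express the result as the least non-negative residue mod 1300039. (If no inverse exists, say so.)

1267072

Apply the Euclidean algorithm to 1300039 and 521522:
1300039 = 2·521522 + 256995
521522 = 2·256995 + 7532
256995 = 34·7532 + 907
7532 = 8·907 + 276
907 = 3·276 + 79
276 = 3·79 + 39
79 = 2·39 + 1
39 = 39·1 + 0
gcd = 1, so the inverse exists. Back-substitute:
1 = 79 − 2·39
1 = −2·276 + 7·79
1 = 7·907 − 23·276
1 = −23·7532 + 191·907
1 = 191·256995 − 6517·7532
1 = −6517·521522 + 13225·256995
1 = 13225·1300039 − 32967·521522
Hence 521522⁻¹ ≡ -32967 ≡ 1267072 (mod 1300039).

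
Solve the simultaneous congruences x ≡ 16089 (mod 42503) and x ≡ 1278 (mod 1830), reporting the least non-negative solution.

Write x = 16089 + 42503·k. Then 42503·k ≡ 1278 − 16089 ≡ 1659 (mod 1830).
Need 42503⁻¹ mod 1830. Extended Euclid on (1830, 413):
1830 = 4·413 + 178
413 = 2·178 + 57
178 = 3·57 + 7
57 = 8·7 + 1
7 = 7·1 + 0
Back-substitute:
1 = 57 − 8·7
1 = −8·178 + 25·57
1 = 25·413 − 58·178
1 = −58·1830 + 257·413
42503⁻¹ ≡ 257 (mod 1830), so k ≡ 257·1659 ≡ 1803 (mod 1830).
x = 16089 + 42503·1803 = 76648998.

76648998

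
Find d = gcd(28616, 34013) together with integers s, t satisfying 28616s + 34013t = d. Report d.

7

Euclidean algorithm:
34013 = 1·28616 + 5397
28616 = 5·5397 + 1631
5397 = 3·1631 + 504
1631 = 3·504 + 119
504 = 4·119 + 28
119 = 4·28 + 7
28 = 4·7 + 0
gcd(28616, 34013) = 7.
Back-substituting:
7 = 119 − 4·28
7 = −4·504 + 17·119
7 = 17·1631 − 55·504
7 = −55·5397 + 182·1631
7 = 182·28616 − 965·5397
7 = −965·34013 + 1147·28616
So 7 = (-965)·34013 + (1147)·28616.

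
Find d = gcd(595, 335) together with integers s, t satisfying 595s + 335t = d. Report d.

Euclidean algorithm:
595 = 1*335 + 260
335 = 1*260 + 75
260 = 3*75 + 35
75 = 2*35 + 5
35 = 7*5 + 0
gcd(595, 335) = 5.
Working backward:
5 = 75 − 2·35
5 = −2·260 + 7·75
5 = 7·335 − 9·260
5 = −9·595 + 16·335
So 5 = (-9)·595 + (16)·335.

5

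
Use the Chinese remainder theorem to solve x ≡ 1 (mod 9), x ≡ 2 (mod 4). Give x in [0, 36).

10

Write x = 1 + 9·k. Then 9·k ≡ 2 − 1 ≡ 1 (mod 4).
Need 9⁻¹ mod 4. Extended Euclid on (4, 1):
4 = 4×1 + 0
9⁻¹ ≡ 1 (mod 4), so k ≡ 1·1 ≡ 1 (mod 4).
x = 1 + 9·1 = 10.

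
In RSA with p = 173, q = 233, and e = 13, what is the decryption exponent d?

φ(n) = (p−1)(q−1) = 172·232 = 39904.
Need d with 13·d ≡ 1 (mod 39904). Apply the extended Euclidean algorithm:
39904 = 3069×13 + 7
13 = 1×7 + 6
7 = 1×6 + 1
6 = 6×1 + 0
Back-substitute:
1 = 7 − 6
1 = −13 + 2·7
1 = 2·39904 − 6139·13
So 13·(-6139) ≡ 1 (mod 39904), hence d ≡ -6139 ≡ 33765 (mod 39904).

33765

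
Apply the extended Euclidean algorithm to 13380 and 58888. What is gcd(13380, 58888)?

4

Repeated division:
58888 = 4·13380 + 5368
13380 = 2·5368 + 2644
5368 = 2·2644 + 80
2644 = 33·80 + 4
80 = 20·4 + 0
gcd(13380, 58888) = 4.
Express as a combination:
4 = 2644 − 33·80
4 = −33·5368 + 67·2644
4 = 67·13380 − 167·5368
4 = −167·58888 + 735·13380
So 4 = (-167)·58888 + (735)·13380.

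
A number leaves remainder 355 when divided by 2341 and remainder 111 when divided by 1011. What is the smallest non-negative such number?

1697580

Write x = 355 + 2341·k. Then 2341·k ≡ 111 − 355 ≡ 767 (mod 1011).
Need 2341⁻¹ mod 1011. Extended Euclid on (1011, 319):
1011 = 3·319 + 54
319 = 5·54 + 49
54 = 1·49 + 5
49 = 9·5 + 4
5 = 1·4 + 1
4 = 4·1 + 0
Back-substitute:
1 = 5 − 4
1 = −49 + 10·5
1 = 10·54 − 11·49
1 = −11·319 + 65·54
1 = 65·1011 − 206·319
2341⁻¹ ≡ 805 (mod 1011), so k ≡ 805·767 ≡ 725 (mod 1011).
x = 355 + 2341·725 = 1697580.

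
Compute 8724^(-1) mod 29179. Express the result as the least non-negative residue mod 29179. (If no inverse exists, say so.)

Apply the Euclidean algorithm to 29179 and 8724:
29179 = 3*8724 + 3007
8724 = 2*3007 + 2710
3007 = 1*2710 + 297
2710 = 9*297 + 37
297 = 8*37 + 1
37 = 37*1 + 0
Since gcd(8724, 29179) = 1, back-substitute to write 1 as a combination:
1 = 297 − 8·37
1 = −8·2710 + 73·297
1 = 73·3007 − 81·2710
1 = −81·8724 + 235·3007
1 = 235·29179 − 786·8724
Thus 8724·(-786) ≡ 1 (mod 29179); reducing, -786 mod 29179 = 28393.

28393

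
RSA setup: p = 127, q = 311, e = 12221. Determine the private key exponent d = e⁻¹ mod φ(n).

8441

φ(n) = (p−1)(q−1) = 126·310 = 39060.
Need d with 12221·d ≡ 1 (mod 39060). Apply the extended Euclidean algorithm:
39060 = 3·12221 + 2397
12221 = 5·2397 + 236
2397 = 10·236 + 37
236 = 6·37 + 14
37 = 2·14 + 9
14 = 1·9 + 5
9 = 1·5 + 4
5 = 1·4 + 1
4 = 4·1 + 0
Back-substitute:
1 = 5 − 4
1 = −9 + 2·5
1 = 2·14 − 3·9
1 = −3·37 + 8·14
1 = 8·236 − 51·37
1 = −51·2397 + 518·236
1 = 518·12221 − 2641·2397
1 = −2641·39060 + 8441·12221
So 12221·8441 ≡ 1 (mod 39060), hence d = 8441.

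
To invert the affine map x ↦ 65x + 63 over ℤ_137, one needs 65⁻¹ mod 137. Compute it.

Extended Euclidean algorithm:
137 = 2·65 + 7
65 = 9·7 + 2
7 = 3·2 + 1
2 = 2·1 + 0
gcd = 1, so the inverse exists. Back-substitute:
1 = 7 − 3·2
1 = −3·65 + 28·7
1 = 28·137 − 59·65
Hence 65⁻¹ ≡ -59 ≡ 78 (mod 137).

78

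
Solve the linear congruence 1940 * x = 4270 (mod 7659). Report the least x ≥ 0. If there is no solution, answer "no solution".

5174

First find gcd(1940, 7659):
7659 = 3×1940 + 1839
1940 = 1×1839 + 101
1839 = 18×101 + 21
101 = 4×21 + 17
21 = 1×17 + 4
17 = 4×4 + 1
4 = 4×1 + 0
gcd = 1, so a unique solution mod 7659 exists.
Back-substitute for the Bézout coefficients:
1 = 17 − 4·4
1 = −4·21 + 5·17
1 = 5·101 − 24·21
1 = −24·1839 + 437·101
1 = 437·1940 − 461·1839
1 = −461·7659 + 1820·1940
So 1940·(1820) ≡ 1 (mod 7659), giving 1940⁻¹ ≡ 1820.
x ≡ 1940⁻¹·4270 ≡ 1820·4270 ≡ 5174 (mod 7659).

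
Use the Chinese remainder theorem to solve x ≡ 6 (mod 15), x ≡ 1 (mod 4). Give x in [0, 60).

Write x = 6 + 15·k. Then 15·k ≡ 1 − 6 ≡ 3 (mod 4).
Need 15⁻¹ mod 4. Extended Euclid on (4, 3):
4 = 1*3 + 1
3 = 3*1 + 0
Back-substitute:
1 = 4 − 3
15⁻¹ ≡ 3 (mod 4), so k ≡ 3·3 ≡ 1 (mod 4).
x = 6 + 15·1 = 21.

21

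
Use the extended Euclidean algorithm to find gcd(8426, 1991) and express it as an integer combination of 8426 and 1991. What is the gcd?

Repeated division:
8426 = 4×1991 + 462
1991 = 4×462 + 143
462 = 3×143 + 33
143 = 4×33 + 11
33 = 3×11 + 0
gcd(8426, 1991) = 11.
Express as a combination:
11 = 143 − 4·33
11 = −4·462 + 13·143
11 = 13·1991 − 56·462
11 = −56·8426 + 237·1991
So 11 = (-56)·8426 + (237)·1991.

11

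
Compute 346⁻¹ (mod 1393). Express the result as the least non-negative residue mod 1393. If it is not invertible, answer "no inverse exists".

Apply the Euclidean algorithm to 1393 and 346:
1393 = 4×346 + 9
346 = 38×9 + 4
9 = 2×4 + 1
4 = 4×1 + 0
The gcd is 1. Working backward:
1 = 9 − 2·4
1 = −2·346 + 77·9
1 = 77·1393 − 310·346
Thus 346·(-310) ≡ 1 (mod 1393); reducing, -310 mod 1393 = 1083.

1083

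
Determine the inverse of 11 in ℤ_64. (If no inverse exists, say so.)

Run Euclid on (64, 11):
64 = 5·11 + 9
11 = 1·9 + 2
9 = 4·2 + 1
2 = 2·1 + 0
Since gcd(11, 64) = 1, back-substitute to write 1 as a combination:
1 = 9 − 4·2
1 = −4·11 + 5·9
1 = 5·64 − 29·11
Thus 11·(-29) ≡ 1 (mod 64); reducing, -29 mod 64 = 35.

35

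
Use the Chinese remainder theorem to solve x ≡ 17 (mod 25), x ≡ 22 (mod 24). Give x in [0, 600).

142

Write x = 17 + 25·k. Then 25·k ≡ 22 − 17 ≡ 5 (mod 24).
Need 25⁻¹ mod 24. Extended Euclid on (24, 1):
24 = 24·1 + 0
25⁻¹ ≡ 1 (mod 24), so k ≡ 1·5 ≡ 5 (mod 24).
x = 17 + 25·5 = 142.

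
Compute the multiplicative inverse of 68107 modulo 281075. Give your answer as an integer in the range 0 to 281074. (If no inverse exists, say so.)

269243

Apply the Euclidean algorithm to 281075 and 68107:
281075 = 4×68107 + 8647
68107 = 7×8647 + 7578
8647 = 1×7578 + 1069
7578 = 7×1069 + 95
1069 = 11×95 + 24
95 = 3×24 + 23
24 = 1×23 + 1
23 = 23×1 + 0
Since gcd(68107, 281075) = 1, back-substitute to write 1 as a combination:
1 = 24 − 23
1 = −95 + 4·24
1 = 4·1069 − 45·95
1 = −45·7578 + 319·1069
1 = 319·8647 − 364·7578
1 = −364·68107 + 2867·8647
1 = 2867·281075 − 11832·68107
So 68107·(-11832) ≡ 1 (mod 281075), and -11832 ≡ 269243 (mod 281075).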